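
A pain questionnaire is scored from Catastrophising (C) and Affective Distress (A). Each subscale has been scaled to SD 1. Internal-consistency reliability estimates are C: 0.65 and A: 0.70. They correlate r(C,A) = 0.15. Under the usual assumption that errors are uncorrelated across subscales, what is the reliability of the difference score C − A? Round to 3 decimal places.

0.618

Var(C−A) = 1 + 1 − 2·0.15 = 2 − 0.3 = 1.7.
Because errors are independent across components, Cov(Tᵢ,Tⱼ) = Cov(Xᵢ,Xⱼ); the off-diagonal part of the true-score variance is the same as above.
True-score variance = [0.65 + 0.70] − 0.3 = 1.35 − 0.3 = 1.05.
Reliability = 1.05 / 1.7 = 0.618.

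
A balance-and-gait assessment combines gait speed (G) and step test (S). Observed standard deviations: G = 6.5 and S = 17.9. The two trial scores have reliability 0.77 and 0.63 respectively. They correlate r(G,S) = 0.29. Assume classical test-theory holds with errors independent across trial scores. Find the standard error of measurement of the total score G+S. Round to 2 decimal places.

11.33

Var(total) = 362.66 + 67.483 = 430.143.
True-score variance = 234.391 + 67.483 = 301.874, so reliability = 0.7018.
Error variance = 430.143 − 301.874 = 128.269; SEM = √128.269 = 11.33.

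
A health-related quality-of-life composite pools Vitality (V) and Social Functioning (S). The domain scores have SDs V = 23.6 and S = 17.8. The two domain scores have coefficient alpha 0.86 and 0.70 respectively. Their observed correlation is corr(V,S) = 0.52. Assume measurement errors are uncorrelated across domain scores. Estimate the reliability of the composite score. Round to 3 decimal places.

Var(V+S) = 23.6² + 17.8² + 2·[23.6·17.8·0.52] = 873.8 + 436.883 = 1310.68.
Because errors are independent across components, Cov(Tᵢ,Tⱼ) = Cov(Xᵢ,Xⱼ); the off-diagonal part of the true-score variance is the same as above.
True-score variance = [23.6²·0.86 + 17.8²·0.70] + 436.883 = 700.774 + 436.883 = 1137.66.
Reliability = 1137.66 / 1310.68 = 0.868.

0.868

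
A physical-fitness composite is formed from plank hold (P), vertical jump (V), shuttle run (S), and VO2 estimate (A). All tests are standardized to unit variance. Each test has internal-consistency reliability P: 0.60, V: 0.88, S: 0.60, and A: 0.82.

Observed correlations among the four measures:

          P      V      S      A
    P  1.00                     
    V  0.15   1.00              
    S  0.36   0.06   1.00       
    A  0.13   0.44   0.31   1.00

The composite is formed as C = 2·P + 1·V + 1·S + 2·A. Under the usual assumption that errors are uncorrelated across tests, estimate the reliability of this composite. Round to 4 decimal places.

Var(C) = 2² + 1 + 1 + 2² + 2·[2·0.15 + 2·0.36 + 4·0.13 + 0.06 + 2·0.44 + 2·0.31] = 10 + 6.2 = 16.2.
With uncorrelated errors the cross-covariances are all true-score covariance, so they carry over unchanged; only the diagonal terms shrink to ρᵢσᵢ².
True-score variance = [2²·0.60 + 0.88 + 0.60 + 2²·0.82] + 6.2 = 7.16 + 6.2 = 13.36.
Reliability = 13.36 / 16.2 = 0.8247.

0.8247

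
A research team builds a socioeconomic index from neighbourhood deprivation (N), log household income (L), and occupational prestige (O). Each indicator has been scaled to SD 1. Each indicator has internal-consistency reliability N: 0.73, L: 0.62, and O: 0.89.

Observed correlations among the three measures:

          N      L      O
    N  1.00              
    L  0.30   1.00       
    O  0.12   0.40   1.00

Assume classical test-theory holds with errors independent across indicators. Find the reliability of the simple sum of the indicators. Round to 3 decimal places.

0.836

Var(N+L+O) = 3 + 2·[0.30 + 0.12 + 0.40] = 3 + 1.64 = 4.64.
Under uncorrelated errors the observed covariances equal the true-score covariances, so only the own-variance terms attenuate.
True-score variance = [0.73 + 0.62 + 0.89] + 1.64 = 2.24 + 1.64 = 3.88.
Reliability = 3.88 / 4.64 = 0.836.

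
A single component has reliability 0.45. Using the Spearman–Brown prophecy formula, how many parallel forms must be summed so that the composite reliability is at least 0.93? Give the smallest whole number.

k ≥ ρ*(1−ρ₁)/(ρ₁(1−ρ*)) = 0.93·0.55 / (0.45·0.07) = 16.238.
Smallest integer k = 17.

17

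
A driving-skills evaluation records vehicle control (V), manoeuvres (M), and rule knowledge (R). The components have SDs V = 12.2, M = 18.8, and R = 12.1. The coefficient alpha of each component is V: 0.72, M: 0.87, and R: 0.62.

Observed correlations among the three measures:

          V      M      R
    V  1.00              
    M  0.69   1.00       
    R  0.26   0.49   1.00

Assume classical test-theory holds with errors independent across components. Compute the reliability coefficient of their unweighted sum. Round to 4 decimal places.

Var(V+M+R) = 12.2² + 18.8² + 12.1² + 2·[12.2·18.8·0.69 + 12.2·12.1·0.26 + 18.8·12.1·0.49] = 648.69 + 616.21 = 1264.9.
With uncorrelated errors the cross-covariances are all true-score covariance, so they carry over unchanged; only the diagonal terms shrink to ρᵢσᵢ².
True-score variance = [12.2²·0.72 + 18.8²·0.87 + 12.1²·0.62] + 616.21 = 505.432 + 616.21 = 1121.64.
Reliability = 1121.64 / 1264.9 = 0.8867.

0.8867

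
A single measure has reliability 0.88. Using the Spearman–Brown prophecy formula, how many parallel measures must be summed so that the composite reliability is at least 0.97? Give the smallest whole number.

k ≥ ρ*(1−ρ₁)/(ρ₁(1−ρ*)) = 0.97·0.12 / (0.88·0.03) = 4.409.
Smallest integer k = 5.

5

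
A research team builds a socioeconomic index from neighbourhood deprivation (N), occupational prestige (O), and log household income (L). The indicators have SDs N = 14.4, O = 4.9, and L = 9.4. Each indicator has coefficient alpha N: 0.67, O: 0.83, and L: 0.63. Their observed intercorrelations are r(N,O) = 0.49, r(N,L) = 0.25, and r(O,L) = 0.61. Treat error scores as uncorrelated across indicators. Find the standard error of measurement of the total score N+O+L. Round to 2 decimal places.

10.26

Var(total) = 319.73 + 193.022 = 512.752.
True-score variance = 214.526 + 193.022 = 407.548, so reliability = 0.7948.
Error variance = 512.752 − 407.548 = 105.204; SEM = √105.204 = 10.26.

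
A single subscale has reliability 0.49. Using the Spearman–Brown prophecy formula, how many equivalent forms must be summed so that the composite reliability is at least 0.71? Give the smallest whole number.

k ≥ ρ*(1−ρ₁)/(ρ₁(1−ρ*)) = 0.71·0.51 / (0.49·0.29) = 2.548.
Smallest integer k = 3.

3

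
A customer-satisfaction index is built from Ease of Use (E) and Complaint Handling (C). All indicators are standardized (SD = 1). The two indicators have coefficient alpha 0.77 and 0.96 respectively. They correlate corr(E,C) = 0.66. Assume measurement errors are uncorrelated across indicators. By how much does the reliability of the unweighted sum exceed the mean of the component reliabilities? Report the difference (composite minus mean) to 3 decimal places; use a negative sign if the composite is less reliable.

0.054

Var(sum) = 2 + 1.32 = 3.32; true-score variance = 1.73 + 1.32 = 3.05; composite reliability = 0.9187.
Mean component reliability = 0.8650.
Difference = 0.9187 − 0.8650 = 0.054.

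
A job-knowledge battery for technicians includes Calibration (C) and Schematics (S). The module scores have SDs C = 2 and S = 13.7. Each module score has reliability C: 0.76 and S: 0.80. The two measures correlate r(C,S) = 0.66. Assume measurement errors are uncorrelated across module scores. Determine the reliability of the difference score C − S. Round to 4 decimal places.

Var(C−S) = 2² + 13.7² − 2·2·13.7·0.66 = 191.69 − 36.168 = 155.522.
Because errors are independent across components, Cov(Tᵢ,Tⱼ) = Cov(Xᵢ,Xⱼ); the off-diagonal part of the true-score variance is the same as above.
True-score variance = [2²·0.76 + 13.7²·0.80] − 36.168 = 153.192 − 36.168 = 117.024.
Reliability = 117.024 / 155.522 = 0.7525.

0.7525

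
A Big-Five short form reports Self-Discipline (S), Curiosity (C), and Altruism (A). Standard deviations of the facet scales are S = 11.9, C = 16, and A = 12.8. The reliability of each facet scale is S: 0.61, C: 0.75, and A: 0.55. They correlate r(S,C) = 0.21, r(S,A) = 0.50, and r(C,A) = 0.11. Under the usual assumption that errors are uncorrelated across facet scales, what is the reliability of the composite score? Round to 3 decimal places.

0.770

Var(S+C+A) = 11.9² + 16² + 12.8² + 2·[11.9·16·0.21 + 11.9·12.8·0.50 + 16·12.8·0.11] = 561.45 + 277.344 = 838.794.
Because errors are independent across components, Cov(Tᵢ,Tⱼ) = Cov(Xᵢ,Xⱼ); the off-diagonal part of the true-score variance is the same as above.
True-score variance = [11.9²·0.61 + 16²·0.75 + 12.8²·0.55] + 277.344 = 368.494 + 277.344 = 645.838.
Reliability = 645.838 / 838.794 = 0.770.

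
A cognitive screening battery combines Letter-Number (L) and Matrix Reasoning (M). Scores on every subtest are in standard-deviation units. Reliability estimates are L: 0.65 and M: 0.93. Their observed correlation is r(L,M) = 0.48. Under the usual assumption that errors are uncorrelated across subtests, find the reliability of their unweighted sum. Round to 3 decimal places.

0.858

Var(L+M) = 2 + 2·[0.48] = 2 + 0.96 = 2.96.
Because errors are independent across components, Cov(Tᵢ,Tⱼ) = Cov(Xᵢ,Xⱼ); the off-diagonal part of the true-score variance is the same as above.
True-score variance = [0.65 + 0.93] + 0.96 = 1.58 + 0.96 = 2.54.
Reliability = 2.54 / 2.96 = 0.858.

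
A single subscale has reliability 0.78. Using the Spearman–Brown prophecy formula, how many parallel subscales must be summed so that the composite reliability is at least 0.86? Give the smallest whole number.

k ≥ ρ*(1−ρ₁)/(ρ₁(1−ρ*)) = 0.86·0.22 / (0.78·0.14) = 1.733.
Smallest integer k = 2.

2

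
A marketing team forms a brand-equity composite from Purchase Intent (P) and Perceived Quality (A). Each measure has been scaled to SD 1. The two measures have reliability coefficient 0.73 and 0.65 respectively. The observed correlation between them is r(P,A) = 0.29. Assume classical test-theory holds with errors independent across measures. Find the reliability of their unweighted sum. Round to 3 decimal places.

Var(P+A) = 2 + 2·[0.29] = 2 + 0.58 = 2.58.
Because errors are independent across components, Cov(Tᵢ,Tⱼ) = Cov(Xᵢ,Xⱼ); the off-diagonal part of the true-score variance is the same as above.
True-score variance = [0.73 + 0.65] + 0.58 = 1.38 + 0.58 = 1.96.
Reliability = 1.96 / 2.58 = 0.760.

0.760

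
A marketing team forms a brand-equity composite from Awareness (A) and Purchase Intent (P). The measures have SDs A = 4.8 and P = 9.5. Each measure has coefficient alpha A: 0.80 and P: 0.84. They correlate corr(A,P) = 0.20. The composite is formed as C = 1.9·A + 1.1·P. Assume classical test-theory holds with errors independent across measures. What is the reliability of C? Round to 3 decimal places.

0.852

Var(C) = 1.9²·4.8² + 1.1²·9.5² + 2·[2.09·4.8·9.5·0.20] = 192.377 + 38.1216 = 230.499.
Because errors are independent across components, Cov(Tᵢ,Tⱼ) = Cov(Xᵢ,Xⱼ); the off-diagonal part of the true-score variance is the same as above.
True-score variance = [1.9²·4.8²·0.80 + 1.1²·9.5²·0.84] + 38.1216 = 158.27 + 38.1216 = 196.391.
Reliability = 196.391 / 230.499 = 0.852.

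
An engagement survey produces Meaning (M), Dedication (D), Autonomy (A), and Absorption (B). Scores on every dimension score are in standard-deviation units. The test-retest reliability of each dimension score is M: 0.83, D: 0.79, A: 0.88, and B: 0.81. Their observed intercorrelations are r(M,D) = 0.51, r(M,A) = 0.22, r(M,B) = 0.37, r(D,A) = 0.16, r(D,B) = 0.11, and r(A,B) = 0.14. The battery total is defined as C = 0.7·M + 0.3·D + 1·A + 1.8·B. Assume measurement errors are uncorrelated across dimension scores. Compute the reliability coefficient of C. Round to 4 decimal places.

Var(C) = 0.7² + 0.3² + 1 + 1.8² + 2·[0.21·0.51 + 0.7·0.22 + 1.26·0.37 + 0.3·0.16 + 0.54·0.11 + 1.8·0.14] = 4.82 + 2.1734 = 6.9934.
Because errors are independent across components, Cov(Tᵢ,Tⱼ) = Cov(Xᵢ,Xⱼ); the off-diagonal part of the true-score variance is the same as above.
True-score variance = [0.7²·0.83 + 0.3²·0.79 + 0.88 + 1.8²·0.81] + 2.1734 = 3.9822 + 2.1734 = 6.1556.
Reliability = 6.1556 / 6.9934 = 0.8802.

0.8802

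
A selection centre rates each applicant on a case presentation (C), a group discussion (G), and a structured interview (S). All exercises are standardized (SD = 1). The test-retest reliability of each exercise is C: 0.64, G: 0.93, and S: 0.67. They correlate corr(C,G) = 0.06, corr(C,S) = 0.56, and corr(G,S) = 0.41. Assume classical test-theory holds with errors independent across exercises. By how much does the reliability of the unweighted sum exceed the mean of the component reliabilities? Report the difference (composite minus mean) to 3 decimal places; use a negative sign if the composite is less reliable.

0.103

Var(sum) = 3 + 2.06 = 5.06; true-score variance = 2.24 + 2.06 = 4.3; composite reliability = 0.8498.
Mean component reliability = 0.7467.
Difference = 0.8498 − 0.7467 = 0.103.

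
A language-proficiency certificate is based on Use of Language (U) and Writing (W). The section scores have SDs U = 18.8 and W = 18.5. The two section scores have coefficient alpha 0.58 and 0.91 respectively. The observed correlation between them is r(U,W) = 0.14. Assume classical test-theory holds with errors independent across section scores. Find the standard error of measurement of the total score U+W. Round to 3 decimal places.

Var(total) = 695.69 + 97.384 = 793.074.
True-score variance = 516.443 + 97.384 = 613.827, so reliability = 0.7740.
Error variance = 793.074 − 613.827 = 179.247; SEM = √179.247 = 13.388.

13.388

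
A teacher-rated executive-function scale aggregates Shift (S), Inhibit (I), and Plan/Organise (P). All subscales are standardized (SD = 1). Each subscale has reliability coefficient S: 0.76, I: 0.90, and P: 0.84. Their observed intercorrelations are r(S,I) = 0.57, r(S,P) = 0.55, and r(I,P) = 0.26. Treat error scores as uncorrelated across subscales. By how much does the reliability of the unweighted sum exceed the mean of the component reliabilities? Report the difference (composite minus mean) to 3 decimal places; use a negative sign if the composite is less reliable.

0.080

Var(sum) = 3 + 2.76 = 5.76; true-score variance = 2.5 + 2.76 = 5.26; composite reliability = 0.9132.
Mean component reliability = 0.8333.
Difference = 0.9132 − 0.8333 = 0.080.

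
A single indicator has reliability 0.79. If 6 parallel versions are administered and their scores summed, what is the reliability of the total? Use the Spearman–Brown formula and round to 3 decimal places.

0.958

ρ_k = kρ / (1 + (k−1)ρ) = 6·0.79 / (1 + 5·0.79) = 4.740 / 4.950 = 0.958.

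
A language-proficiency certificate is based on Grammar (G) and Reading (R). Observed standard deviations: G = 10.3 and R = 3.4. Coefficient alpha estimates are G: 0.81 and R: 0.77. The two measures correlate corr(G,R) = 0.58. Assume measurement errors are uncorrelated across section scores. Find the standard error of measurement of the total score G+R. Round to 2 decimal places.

Var(total) = 117.65 + 40.6232 = 158.273.
True-score variance = 94.8341 + 40.6232 = 135.457, so reliability = 0.8558.
Error variance = 158.273 − 135.457 = 22.8159; SEM = √22.8159 = 4.78.

4.78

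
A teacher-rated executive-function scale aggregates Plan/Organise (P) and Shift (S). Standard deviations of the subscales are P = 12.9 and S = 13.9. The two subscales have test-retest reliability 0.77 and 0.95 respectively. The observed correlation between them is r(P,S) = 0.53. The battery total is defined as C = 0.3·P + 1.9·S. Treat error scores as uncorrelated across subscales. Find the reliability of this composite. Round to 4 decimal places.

Var(C) = 0.3²·12.9² + 1.9²·13.9² + 2·[0.57·12.9·13.9·0.53] = 712.465 + 108.339 = 820.804.
With uncorrelated errors the cross-covariances are all true-score covariance, so they carry over unchanged; only the diagonal terms shrink to ρᵢσᵢ².
True-score variance = [0.3²·12.9²·0.77 + 1.9²·13.9²·0.95] + 108.339 = 674.146 + 108.339 = 782.485.
Reliability = 782.485 / 820.804 = 0.9533.

0.9533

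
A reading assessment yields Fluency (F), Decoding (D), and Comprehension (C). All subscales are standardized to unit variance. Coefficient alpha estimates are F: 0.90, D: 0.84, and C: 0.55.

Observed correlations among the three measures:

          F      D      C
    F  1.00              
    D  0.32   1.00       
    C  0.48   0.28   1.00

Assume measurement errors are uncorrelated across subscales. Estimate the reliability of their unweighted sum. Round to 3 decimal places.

Var(F+D+C) = 3 + 2·[0.32 + 0.48 + 0.28] = 3 + 2.16 = 5.16.
Because errors are independent across components, Cov(Tᵢ,Tⱼ) = Cov(Xᵢ,Xⱼ); the off-diagonal part of the true-score variance is the same as above.
True-score variance = [0.90 + 0.84 + 0.55] + 2.16 = 2.29 + 2.16 = 4.45.
Reliability = 4.45 / 5.16 = 0.862.

0.862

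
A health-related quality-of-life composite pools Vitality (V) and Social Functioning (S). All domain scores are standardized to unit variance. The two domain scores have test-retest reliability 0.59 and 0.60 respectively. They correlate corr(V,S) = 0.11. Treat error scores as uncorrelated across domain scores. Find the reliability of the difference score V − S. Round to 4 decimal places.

0.5449

Var(V−S) = 1 + 1 − 2·0.11 = 2 − 0.22 = 1.78.
With uncorrelated errors the cross-covariances are all true-score covariance, so they carry over unchanged; only the diagonal terms shrink to ρᵢσᵢ².
True-score variance = [0.59 + 0.60] − 0.22 = 1.19 − 0.22 = 0.97.
Reliability = 0.97 / 1.78 = 0.5449.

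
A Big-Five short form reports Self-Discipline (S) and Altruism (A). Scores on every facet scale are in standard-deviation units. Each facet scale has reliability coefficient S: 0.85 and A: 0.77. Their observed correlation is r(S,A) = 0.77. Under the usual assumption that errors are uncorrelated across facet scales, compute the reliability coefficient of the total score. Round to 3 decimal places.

0.893

Var(S+A) = 2 + 2·[0.77] = 2 + 1.54 = 3.54.
With uncorrelated errors the cross-covariances are all true-score covariance, so they carry over unchanged; only the diagonal terms shrink to ρᵢσᵢ².
True-score variance = [0.85 + 0.77] + 1.54 = 1.62 + 1.54 = 3.16.
Reliability = 3.16 / 3.54 = 0.893.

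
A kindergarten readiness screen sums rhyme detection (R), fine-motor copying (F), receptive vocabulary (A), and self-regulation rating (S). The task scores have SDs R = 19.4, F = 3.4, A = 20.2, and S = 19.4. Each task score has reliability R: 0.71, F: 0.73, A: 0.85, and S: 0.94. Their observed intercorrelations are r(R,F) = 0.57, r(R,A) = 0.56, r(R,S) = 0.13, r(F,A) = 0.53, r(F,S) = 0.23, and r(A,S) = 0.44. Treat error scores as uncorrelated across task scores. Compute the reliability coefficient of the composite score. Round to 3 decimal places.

Var(R+F+A+S) = 19.4² + 3.4² + 20.2² + 19.4² + 2·[19.4·3.4·0.57 + 19.4·20.2·0.56 + 19.4·19.4·0.13 + 3.4·20.2·0.53 + 3.4·19.4·0.23 + 20.2·19.4·0.44] = 1172.32 + 1059.95 = 2232.27.
With uncorrelated errors the cross-covariances are all true-score covariance, so they carry over unchanged; only the diagonal terms shrink to ρᵢσᵢ².
True-score variance = [19.4²·0.71 + 3.4²·0.73 + 20.2²·0.85 + 19.4²·0.94] + 1059.95 = 976.267 + 1059.95 = 2036.22.
Reliability = 2036.22 / 2232.27 = 0.912.

0.912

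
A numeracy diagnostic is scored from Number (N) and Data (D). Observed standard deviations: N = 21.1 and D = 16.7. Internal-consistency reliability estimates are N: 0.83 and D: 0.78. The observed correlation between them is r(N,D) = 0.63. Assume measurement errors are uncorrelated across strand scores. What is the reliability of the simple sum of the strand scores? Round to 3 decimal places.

Var(N+D) = 21.1² + 16.7² + 2·[21.1·16.7·0.63] = 724.1 + 443.986 = 1168.09.
Because errors are independent across components, Cov(Tᵢ,Tⱼ) = Cov(Xᵢ,Xⱼ); the off-diagonal part of the true-score variance is the same as above.
True-score variance = [21.1²·0.83 + 16.7²·0.78] + 443.986 = 587.059 + 443.986 = 1031.04.
Reliability = 1031.04 / 1168.09 = 0.883.

0.883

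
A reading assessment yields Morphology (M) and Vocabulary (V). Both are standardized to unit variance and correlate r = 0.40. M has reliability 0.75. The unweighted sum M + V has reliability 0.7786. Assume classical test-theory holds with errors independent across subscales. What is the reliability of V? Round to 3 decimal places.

0.630

Var(M+V) = 2 + 2·0.40 = 2.800.
True-score variance = ρ_M + ρ_V + 2·0.40, so 0.7786 = (0.75 + ρ_V + 0.80) / 2.800.
ρ_V = 0.7786·2.800 − 0.75 − 0.80 = 0.630.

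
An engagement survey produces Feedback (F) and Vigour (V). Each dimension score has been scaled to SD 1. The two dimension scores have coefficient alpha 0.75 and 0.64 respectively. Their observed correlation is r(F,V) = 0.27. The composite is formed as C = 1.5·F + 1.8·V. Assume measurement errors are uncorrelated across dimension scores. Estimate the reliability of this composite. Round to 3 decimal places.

0.751

Var(C) = 1.5² + 1.8² + 2·[2.7·0.27] = 5.49 + 1.458 = 6.948.
Under uncorrelated errors the observed covariances equal the true-score covariances, so only the own-variance terms attenuate.
True-score variance = [1.5²·0.75 + 1.8²·0.64] + 1.458 = 3.7611 + 1.458 = 5.2191.
Reliability = 5.2191 / 6.948 = 0.751.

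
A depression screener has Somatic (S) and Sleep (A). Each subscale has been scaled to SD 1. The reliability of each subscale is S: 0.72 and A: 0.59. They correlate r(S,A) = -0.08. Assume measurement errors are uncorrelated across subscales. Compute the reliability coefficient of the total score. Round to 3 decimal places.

0.625

Var(S+A) = 2 + 2·[(-0.08)] = 2 − 0.16 = 1.84.
Under uncorrelated errors the observed covariances equal the true-score covariances, so only the own-variance terms attenuate.
True-score variance = [0.72 + 0.59] − 0.16 = 1.31 − 0.16 = 1.15.
Reliability = 1.15 / 1.84 = 0.625.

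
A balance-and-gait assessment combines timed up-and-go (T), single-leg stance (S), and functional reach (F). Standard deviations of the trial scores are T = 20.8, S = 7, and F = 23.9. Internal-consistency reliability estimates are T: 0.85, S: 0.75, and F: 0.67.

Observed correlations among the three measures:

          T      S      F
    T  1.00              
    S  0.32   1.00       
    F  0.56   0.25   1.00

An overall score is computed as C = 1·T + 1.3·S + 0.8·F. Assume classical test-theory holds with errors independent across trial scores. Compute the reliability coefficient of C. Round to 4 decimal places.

0.8656

Var(C) = 20.8² + 1.3²·7² + 0.8²·23.9² + 2·[1.3·20.8·7·0.32 + 0.8·20.8·23.9·0.56 + 1.04·7·23.9·0.25] = 881.024 + 653.555 = 1534.58.
Under uncorrelated errors the observed covariances equal the true-score covariances, so only the own-variance terms attenuate.
True-score variance = [20.8²·0.85 + 1.3²·7²·0.75 + 0.8²·23.9²·0.67] + 653.555 = 674.786 + 653.555 = 1328.34.
Reliability = 1328.34 / 1534.58 = 0.8656.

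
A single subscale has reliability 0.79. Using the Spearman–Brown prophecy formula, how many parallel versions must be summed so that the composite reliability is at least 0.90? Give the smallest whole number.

3

k ≥ ρ*(1−ρ₁)/(ρ₁(1−ρ*)) = 0.90·0.21 / (0.79·0.10) = 2.392.
Smallest integer k = 3.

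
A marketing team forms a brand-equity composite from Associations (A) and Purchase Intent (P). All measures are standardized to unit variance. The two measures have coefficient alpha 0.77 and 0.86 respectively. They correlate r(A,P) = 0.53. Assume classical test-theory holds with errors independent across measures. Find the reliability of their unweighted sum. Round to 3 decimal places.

0.879

Var(A+P) = 2 + 2·[0.53] = 2 + 1.06 = 3.06.
Because errors are independent across components, Cov(Tᵢ,Tⱼ) = Cov(Xᵢ,Xⱼ); the off-diagonal part of the true-score variance is the same as above.
True-score variance = [0.77 + 0.86] + 1.06 = 1.63 + 1.06 = 2.69.
Reliability = 2.69 / 3.06 = 0.879.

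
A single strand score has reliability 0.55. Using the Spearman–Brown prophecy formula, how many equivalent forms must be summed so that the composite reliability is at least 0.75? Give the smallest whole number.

k ≥ ρ*(1−ρ₁)/(ρ₁(1−ρ*)) = 0.75·0.45 / (0.55·0.25) = 2.455.
Smallest integer k = 3.

3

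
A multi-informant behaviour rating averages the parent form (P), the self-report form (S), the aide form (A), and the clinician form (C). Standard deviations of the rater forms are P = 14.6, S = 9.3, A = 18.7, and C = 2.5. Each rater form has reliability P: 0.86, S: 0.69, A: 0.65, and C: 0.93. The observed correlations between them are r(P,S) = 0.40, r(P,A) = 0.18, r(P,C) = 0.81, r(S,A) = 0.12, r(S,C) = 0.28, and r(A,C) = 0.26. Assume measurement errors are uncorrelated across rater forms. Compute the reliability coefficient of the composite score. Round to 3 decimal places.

Var(P+S+A+C) = 14.6² + 9.3² + 18.7² + 2.5² + 2·[14.6·9.3·0.40 + 14.6·18.7·0.18 + 14.6·2.5·0.81 + 9.3·18.7·0.12 + 9.3·2.5·0.28 + 18.7·2.5·0.26] = 655.59 + 345.11 = 1000.7.
Because errors are independent across components, Cov(Tᵢ,Tⱼ) = Cov(Xᵢ,Xⱼ); the off-diagonal part of the true-score variance is the same as above.
True-score variance = [14.6²·0.86 + 9.3²·0.69 + 18.7²·0.65 + 2.5²·0.93] + 345.11 = 476.107 + 345.11 = 821.216.
Reliability = 821.216 / 1000.7 = 0.821.

0.821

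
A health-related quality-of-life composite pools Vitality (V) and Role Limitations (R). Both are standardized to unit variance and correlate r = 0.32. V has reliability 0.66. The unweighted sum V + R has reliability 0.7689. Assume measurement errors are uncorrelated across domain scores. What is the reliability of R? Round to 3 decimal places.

Var(V+R) = 2 + 2·0.32 = 2.640.
True-score variance = ρ_V + ρ_R + 2·0.32, so 0.7689 = (0.66 + ρ_R + 0.64) / 2.640.
ρ_R = 0.7689·2.640 − 0.66 − 0.64 = 0.730.

0.730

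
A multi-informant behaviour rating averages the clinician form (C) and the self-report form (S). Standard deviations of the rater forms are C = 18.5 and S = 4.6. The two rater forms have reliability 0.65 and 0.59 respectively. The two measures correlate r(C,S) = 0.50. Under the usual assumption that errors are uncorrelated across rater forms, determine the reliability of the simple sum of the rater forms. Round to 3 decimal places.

Var(C+S) = 18.5² + 4.6² + 2·[18.5·4.6·0.50] = 363.41 + 85.1 = 448.51.
Because errors are independent across components, Cov(Tᵢ,Tⱼ) = Cov(Xᵢ,Xⱼ); the off-diagonal part of the true-score variance is the same as above.
True-score variance = [18.5²·0.65 + 4.6²·0.59] + 85.1 = 234.947 + 85.1 = 320.047.
Reliability = 320.047 / 448.51 = 0.714.

0.714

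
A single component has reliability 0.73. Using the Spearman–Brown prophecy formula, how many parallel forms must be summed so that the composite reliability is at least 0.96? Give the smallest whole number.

k ≥ ρ*(1−ρ₁)/(ρ₁(1−ρ*)) = 0.96·0.27 / (0.73·0.04) = 8.877.
Smallest integer k = 9.

9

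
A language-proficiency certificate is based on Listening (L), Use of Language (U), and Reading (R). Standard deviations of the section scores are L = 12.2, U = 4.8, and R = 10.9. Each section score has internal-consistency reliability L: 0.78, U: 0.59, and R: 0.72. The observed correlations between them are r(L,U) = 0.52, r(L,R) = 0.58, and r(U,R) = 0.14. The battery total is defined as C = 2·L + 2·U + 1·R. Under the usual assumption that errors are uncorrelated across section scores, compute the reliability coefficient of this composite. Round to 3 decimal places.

Var(C) = 2²·12.2² + 2²·4.8² + 10.9² + 2·[4·12.2·4.8·0.52 + 2·12.2·10.9·0.58 + 2·4.8·10.9·0.14] = 806.33 + 581.422 = 1387.75.
With uncorrelated errors the cross-covariances are all true-score covariance, so they carry over unchanged; only the diagonal terms shrink to ρᵢσᵢ².
True-score variance = [2²·12.2²·0.78 + 2²·4.8²·0.59 + 10.9²·0.72] + 581.422 = 604.298 + 581.422 = 1185.72.
Reliability = 1185.72 / 1387.75 = 0.854.

0.854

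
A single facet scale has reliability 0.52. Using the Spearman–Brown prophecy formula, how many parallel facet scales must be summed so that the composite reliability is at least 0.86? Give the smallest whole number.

6

k ≥ ρ*(1−ρ₁)/(ρ₁(1−ρ*)) = 0.86·0.48 / (0.52·0.14) = 5.670.
Smallest integer k = 6.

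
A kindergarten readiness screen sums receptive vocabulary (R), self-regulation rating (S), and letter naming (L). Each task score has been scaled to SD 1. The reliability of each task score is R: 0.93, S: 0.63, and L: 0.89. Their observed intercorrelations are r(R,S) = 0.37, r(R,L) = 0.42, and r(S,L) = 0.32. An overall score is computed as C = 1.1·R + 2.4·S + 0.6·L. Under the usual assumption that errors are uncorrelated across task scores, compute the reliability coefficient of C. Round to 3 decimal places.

Var(C) = 1.1² + 2.4² + 0.6² + 2·[2.64·0.37 + 0.66·0.42 + 1.44·0.32] = 7.33 + 3.4296 = 10.7596.
With uncorrelated errors the cross-covariances are all true-score covariance, so they carry over unchanged; only the diagonal terms shrink to ρᵢσᵢ².
True-score variance = [1.1²·0.93 + 2.4²·0.63 + 0.6²·0.89] + 3.4296 = 5.0745 + 3.4296 = 8.5041.
Reliability = 8.5041 / 10.7596 = 0.790.

0.790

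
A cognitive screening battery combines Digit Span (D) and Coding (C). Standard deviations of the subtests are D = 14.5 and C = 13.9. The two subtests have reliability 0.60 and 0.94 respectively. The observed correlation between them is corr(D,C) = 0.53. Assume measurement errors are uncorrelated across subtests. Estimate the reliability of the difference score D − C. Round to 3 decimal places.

Var(D−C) = 14.5² + 13.9² − 2·14.5·13.9·0.53 = 403.46 − 213.643 = 189.817.
With uncorrelated errors the cross-covariances are all true-score covariance, so they carry over unchanged; only the diagonal terms shrink to ρᵢσᵢ².
True-score variance = [14.5²·0.60 + 13.9²·0.94] − 213.643 = 307.767 − 213.643 = 94.1244.
Reliability = 94.1244 / 189.817 = 0.496.

0.496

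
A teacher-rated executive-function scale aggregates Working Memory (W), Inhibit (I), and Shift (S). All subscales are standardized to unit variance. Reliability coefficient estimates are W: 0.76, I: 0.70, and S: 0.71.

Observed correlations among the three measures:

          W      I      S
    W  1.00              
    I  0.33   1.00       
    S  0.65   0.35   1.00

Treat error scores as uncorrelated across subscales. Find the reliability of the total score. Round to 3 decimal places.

0.853

Var(W+I+S) = 3 + 2·[0.33 + 0.65 + 0.35] = 3 + 2.66 = 5.66.
Because errors are independent across components, Cov(Tᵢ,Tⱼ) = Cov(Xᵢ,Xⱼ); the off-diagonal part of the true-score variance is the same as above.
True-score variance = [0.76 + 0.70 + 0.71] + 2.66 = 2.17 + 2.66 = 4.83.
Reliability = 4.83 / 5.66 = 0.853.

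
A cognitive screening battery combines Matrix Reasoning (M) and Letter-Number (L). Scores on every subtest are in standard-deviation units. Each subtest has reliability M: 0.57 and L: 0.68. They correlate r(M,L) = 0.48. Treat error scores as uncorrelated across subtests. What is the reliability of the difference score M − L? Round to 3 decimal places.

0.279

Var(M−L) = 1 + 1 − 2·0.48 = 2 − 0.96 = 1.04.
With uncorrelated errors the cross-covariances are all true-score covariance, so they carry over unchanged; only the diagonal terms shrink to ρᵢσᵢ².
True-score variance = [0.57 + 0.68] − 0.96 = 1.25 − 0.96 = 0.29.
Reliability = 0.29 / 1.04 = 0.279.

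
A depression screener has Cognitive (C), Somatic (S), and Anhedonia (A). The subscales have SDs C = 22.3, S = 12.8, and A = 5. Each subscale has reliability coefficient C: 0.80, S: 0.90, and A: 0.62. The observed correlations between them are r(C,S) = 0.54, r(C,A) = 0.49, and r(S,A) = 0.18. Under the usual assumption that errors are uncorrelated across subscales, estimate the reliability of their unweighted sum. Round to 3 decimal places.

0.889

Var(C+S+A) = 22.3² + 12.8² + 5² + 2·[22.3·12.8·0.54 + 22.3·5·0.49 + 12.8·5·0.18] = 686.13 + 440.585 = 1126.72.
Because errors are independent across components, Cov(Tᵢ,Tⱼ) = Cov(Xᵢ,Xⱼ); the off-diagonal part of the true-score variance is the same as above.
True-score variance = [22.3²·0.80 + 12.8²·0.90 + 5²·0.62] + 440.585 = 560.788 + 440.585 = 1001.37.
Reliability = 1001.37 / 1126.72 = 0.889.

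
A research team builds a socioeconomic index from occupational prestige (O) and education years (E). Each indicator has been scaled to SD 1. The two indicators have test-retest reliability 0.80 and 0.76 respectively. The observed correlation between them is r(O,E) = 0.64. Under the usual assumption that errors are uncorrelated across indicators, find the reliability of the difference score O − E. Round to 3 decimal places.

Var(O−E) = 1 + 1 − 2·0.64 = 2 − 1.28 = 0.72.
Because errors are independent across components, Cov(Tᵢ,Tⱼ) = Cov(Xᵢ,Xⱼ); the off-diagonal part of the true-score variance is the same as above.
True-score variance = [0.80 + 0.76] − 1.28 = 1.56 − 1.28 = 0.28.
Reliability = 0.28 / 0.72 = 0.389.

0.389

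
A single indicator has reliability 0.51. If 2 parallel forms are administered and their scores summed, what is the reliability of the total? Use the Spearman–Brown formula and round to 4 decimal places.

ρ_k = kρ / (1 + (k−1)ρ) = 2·0.51 / (1 + 1·0.51) = 1.020 / 1.510 = 0.6755.

0.6755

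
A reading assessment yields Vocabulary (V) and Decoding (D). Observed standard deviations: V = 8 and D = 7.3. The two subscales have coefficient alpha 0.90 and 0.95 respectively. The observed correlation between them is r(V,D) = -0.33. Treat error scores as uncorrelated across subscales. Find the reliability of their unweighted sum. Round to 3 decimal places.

Var(V+D) = 8² + 7.3² + 2·[8·7.3·(-0.33)] = 117.29 − 38.544 = 78.746.
With uncorrelated errors the cross-covariances are all true-score covariance, so they carry over unchanged; only the diagonal terms shrink to ρᵢσᵢ².
True-score variance = [8²·0.90 + 7.3²·0.95] − 38.544 = 108.225 − 38.544 = 69.6815.
Reliability = 69.6815 / 78.746 = 0.885.

0.885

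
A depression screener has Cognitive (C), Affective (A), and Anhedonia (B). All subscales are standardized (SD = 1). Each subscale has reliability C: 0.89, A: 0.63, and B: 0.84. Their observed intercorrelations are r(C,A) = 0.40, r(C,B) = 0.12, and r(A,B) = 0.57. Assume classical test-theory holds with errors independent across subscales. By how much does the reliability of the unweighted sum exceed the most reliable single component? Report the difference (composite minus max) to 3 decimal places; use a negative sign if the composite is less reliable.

-0.014

Var(sum) = 3 + 2.18 = 5.18; true-score variance = 2.36 + 2.18 = 4.54; composite reliability = 0.8764.
Max component reliability = 0.8900.
Difference = 0.8764 − 0.8900 = -0.014.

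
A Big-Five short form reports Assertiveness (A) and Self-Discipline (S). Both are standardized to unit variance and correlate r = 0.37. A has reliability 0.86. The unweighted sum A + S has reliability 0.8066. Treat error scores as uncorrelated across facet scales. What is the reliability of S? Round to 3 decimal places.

Var(A+S) = 2 + 2·0.37 = 2.740.
True-score variance = ρ_A + ρ_S + 2·0.37, so 0.8066 = (0.86 + ρ_S + 0.74) / 2.740.
ρ_S = 0.8066·2.740 − 0.86 − 0.74 = 0.610.

0.610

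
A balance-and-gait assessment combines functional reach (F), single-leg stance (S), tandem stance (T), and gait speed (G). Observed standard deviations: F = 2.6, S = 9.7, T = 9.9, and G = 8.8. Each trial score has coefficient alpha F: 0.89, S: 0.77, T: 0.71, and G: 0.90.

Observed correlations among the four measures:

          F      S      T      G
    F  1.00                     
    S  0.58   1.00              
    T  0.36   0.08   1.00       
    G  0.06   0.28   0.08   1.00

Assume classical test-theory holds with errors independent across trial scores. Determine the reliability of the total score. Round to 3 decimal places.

Var(F+S+T+G) = 2.6² + 9.7² + 9.9² + 8.8² + 2·[2.6·9.7·0.58 + 2.6·9.9·0.36 + 2.6·8.8·0.06 + 9.7·9.9·0.08 + 9.7·8.8·0.28 + 9.9·8.8·0.08] = 276.3 + 127.639 = 403.939.
Under uncorrelated errors the observed covariances equal the true-score covariances, so only the own-variance terms attenuate.
True-score variance = [2.6²·0.89 + 9.7²·0.77 + 9.9²·0.71 + 8.8²·0.90] + 127.639 = 217.749 + 127.639 = 345.388.
Reliability = 345.388 / 403.939 = 0.855.

0.855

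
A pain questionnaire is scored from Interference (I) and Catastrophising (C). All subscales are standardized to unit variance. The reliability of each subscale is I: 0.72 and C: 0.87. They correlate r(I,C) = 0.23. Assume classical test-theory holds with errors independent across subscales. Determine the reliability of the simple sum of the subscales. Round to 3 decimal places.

Var(I+C) = 2 + 2·[0.23] = 2 + 0.46 = 2.46.
With uncorrelated errors the cross-covariances are all true-score covariance, so they carry over unchanged; only the diagonal terms shrink to ρᵢσᵢ².
True-score variance = [0.72 + 0.87] + 0.46 = 1.59 + 0.46 = 2.05.
Reliability = 2.05 / 2.46 = 0.833.

0.833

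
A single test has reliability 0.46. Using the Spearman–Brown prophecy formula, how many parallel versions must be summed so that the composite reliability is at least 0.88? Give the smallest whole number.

9

k ≥ ρ*(1−ρ₁)/(ρ₁(1−ρ*)) = 0.88·0.54 / (0.46·0.12) = 8.609.
Smallest integer k = 9.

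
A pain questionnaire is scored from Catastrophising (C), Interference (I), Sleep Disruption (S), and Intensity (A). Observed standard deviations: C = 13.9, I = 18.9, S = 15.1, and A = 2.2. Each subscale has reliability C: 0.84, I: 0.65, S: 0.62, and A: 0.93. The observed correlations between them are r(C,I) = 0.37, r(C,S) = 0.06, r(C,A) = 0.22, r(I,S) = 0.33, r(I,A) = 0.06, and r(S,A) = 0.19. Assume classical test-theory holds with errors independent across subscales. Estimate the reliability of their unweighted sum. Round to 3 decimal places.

0.801

Var(C+I+S+A) = 13.9² + 18.9² + 15.1² + 2.2² + 2·[13.9·18.9·0.37 + 13.9·15.1·0.06 + 13.9·2.2·0.22 + 18.9·15.1·0.33 + 18.9·2.2·0.06 + 15.1·2.2·0.19] = 783.27 + 439.018 = 1222.29.
Because errors are independent across components, Cov(Tᵢ,Tⱼ) = Cov(Xᵢ,Xⱼ); the off-diagonal part of the true-score variance is the same as above.
True-score variance = [13.9²·0.84 + 18.9²·0.65 + 15.1²·0.62 + 2.2²·0.93] + 439.018 = 540.35 + 439.018 = 979.368.
Reliability = 979.368 / 1222.29 = 0.801.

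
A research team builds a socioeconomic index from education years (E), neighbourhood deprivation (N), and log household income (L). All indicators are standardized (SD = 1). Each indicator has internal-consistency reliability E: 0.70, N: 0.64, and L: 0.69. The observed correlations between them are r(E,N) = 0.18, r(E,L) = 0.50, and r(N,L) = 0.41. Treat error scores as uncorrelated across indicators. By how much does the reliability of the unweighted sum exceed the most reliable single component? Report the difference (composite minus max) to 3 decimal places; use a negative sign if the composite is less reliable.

Var(sum) = 3 + 2.18 = 5.18; true-score variance = 2.03 + 2.18 = 4.21; composite reliability = 0.8127.
Max component reliability = 0.7000.
Difference = 0.8127 − 0.7000 = 0.113.

0.113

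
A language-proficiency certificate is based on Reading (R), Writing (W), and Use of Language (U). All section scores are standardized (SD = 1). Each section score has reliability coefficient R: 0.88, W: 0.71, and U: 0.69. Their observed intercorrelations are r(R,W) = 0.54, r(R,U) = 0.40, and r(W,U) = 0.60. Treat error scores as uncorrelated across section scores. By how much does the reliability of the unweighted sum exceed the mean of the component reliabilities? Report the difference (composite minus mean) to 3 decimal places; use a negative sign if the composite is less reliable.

0.122

Var(sum) = 3 + 3.08 = 6.08; true-score variance = 2.28 + 3.08 = 5.36; composite reliability = 0.8816.
Mean component reliability = 0.7600.
Difference = 0.8816 − 0.7600 = 0.122.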